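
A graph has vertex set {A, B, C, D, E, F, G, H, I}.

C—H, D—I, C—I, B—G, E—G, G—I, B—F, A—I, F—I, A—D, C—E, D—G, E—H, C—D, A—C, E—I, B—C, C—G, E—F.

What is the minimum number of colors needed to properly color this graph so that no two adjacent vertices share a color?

4

C, D, G, I are mutually adjacent (a clique of size 4), so at least 4 colors are needed.
4 colors suffice: A=3, B=2, C=1, D=4, E=4, F=1, G=3, H=2, I=2. Each edge has distinct colors on its endpoints.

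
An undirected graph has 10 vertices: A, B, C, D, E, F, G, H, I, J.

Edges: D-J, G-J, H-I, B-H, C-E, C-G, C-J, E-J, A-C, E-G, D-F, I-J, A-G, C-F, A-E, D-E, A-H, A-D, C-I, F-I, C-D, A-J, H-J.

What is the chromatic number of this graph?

A, C, D, E, J are mutually adjacent (a clique of size 5), so at least 5 colors are needed.
One proper 5-coloring: A=3, B=1, C=2, D=4, E=5, F=1, G=4, H=2, I=3, J=1. Each edge has distinct colors on its endpoints.

5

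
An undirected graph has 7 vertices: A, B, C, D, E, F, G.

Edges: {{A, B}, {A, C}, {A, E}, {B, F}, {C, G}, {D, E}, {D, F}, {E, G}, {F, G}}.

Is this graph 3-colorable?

Yes

The chromatic number is 3. The cycle F-G-E-A-B-F has odd length 5, so it cannot be 2-colored; at least 3 colors are needed.
3 colors suffice: color 1 → {C, E, F}; color 2 → {A, D, G}; color 3 → {B}.
That is already a proper 3-coloring.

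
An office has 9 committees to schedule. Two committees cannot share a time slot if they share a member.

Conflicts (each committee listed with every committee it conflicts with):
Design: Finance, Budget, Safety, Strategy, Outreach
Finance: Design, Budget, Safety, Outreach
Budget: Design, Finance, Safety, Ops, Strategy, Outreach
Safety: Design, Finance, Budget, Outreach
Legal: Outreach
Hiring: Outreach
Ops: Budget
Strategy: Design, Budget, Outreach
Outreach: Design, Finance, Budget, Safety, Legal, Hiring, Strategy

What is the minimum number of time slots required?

5

Design, Finance, Budget, Safety, Outreach pairwise conflict, so at least 5 time slots are needed.
5 time slots suffice: Design=3, Finance=4, Budget=2, Safety=5, Legal=2, Hiring=2, Ops=1, Strategy=4, Outreach=1. Every pair that conflicts lands in different time slots.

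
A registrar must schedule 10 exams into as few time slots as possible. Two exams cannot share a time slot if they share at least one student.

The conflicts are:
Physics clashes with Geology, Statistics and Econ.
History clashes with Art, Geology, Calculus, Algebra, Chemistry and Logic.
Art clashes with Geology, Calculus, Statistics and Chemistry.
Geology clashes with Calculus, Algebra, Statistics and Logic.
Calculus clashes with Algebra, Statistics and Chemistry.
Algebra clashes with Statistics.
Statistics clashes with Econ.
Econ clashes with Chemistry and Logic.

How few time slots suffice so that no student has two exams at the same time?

History, Art, Calculus, Chemistry pairwise conflict, so at least 4 time slots are needed.
4 time slots suffice: time slot 1 → {Geology, Chemistry}; time slot 2 → {Calculus, Econ}; time slot 3 → {History, Statistics}; time slot 4 → {Physics, Art, Algebra, Logic}. No two conflicting exams share a time slot.

4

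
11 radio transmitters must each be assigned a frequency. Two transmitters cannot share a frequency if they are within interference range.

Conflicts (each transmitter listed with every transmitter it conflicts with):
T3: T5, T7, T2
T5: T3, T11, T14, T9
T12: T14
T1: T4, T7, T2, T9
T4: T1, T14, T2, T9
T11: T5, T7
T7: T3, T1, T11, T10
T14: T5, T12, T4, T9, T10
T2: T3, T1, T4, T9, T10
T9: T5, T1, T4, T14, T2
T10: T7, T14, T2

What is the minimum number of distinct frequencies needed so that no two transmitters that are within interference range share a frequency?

4

T1, T4, T2, T9 are mutually in conflict, so at least 4 frequencies are needed.
Using 4 frequencies: T3=2, T5=3, T12=2, T1=4, T4=3, T11=2, T7=1, T14=1, T2=1, T9=2, T10=2. Every pair that conflicts lands in different frequencies.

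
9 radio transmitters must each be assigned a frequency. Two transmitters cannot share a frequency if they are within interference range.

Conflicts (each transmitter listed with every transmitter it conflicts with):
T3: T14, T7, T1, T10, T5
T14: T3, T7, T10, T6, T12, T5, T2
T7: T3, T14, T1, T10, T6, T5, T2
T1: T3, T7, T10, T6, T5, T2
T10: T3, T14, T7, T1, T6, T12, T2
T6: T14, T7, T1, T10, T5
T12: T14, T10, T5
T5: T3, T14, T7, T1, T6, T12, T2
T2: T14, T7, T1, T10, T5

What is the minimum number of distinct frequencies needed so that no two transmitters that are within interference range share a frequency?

T7, T1, T10, T6 pairwise conflict, so at least 4 frequencies are needed.
4 frequencies suffice: T3=4, T14=3, T7=1, T1=3, T10=2, T6=4, T12=1, T5=2, T2=4. Each listed conflict is separated.

4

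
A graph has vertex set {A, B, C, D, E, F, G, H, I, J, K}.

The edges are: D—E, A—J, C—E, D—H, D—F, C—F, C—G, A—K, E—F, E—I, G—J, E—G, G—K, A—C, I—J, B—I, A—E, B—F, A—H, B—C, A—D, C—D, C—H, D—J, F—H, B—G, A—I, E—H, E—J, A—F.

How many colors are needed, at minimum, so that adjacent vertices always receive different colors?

6

A, C, D, E, F, H are mutually adjacent (a clique of size 6), so at least 6 colors are needed.
One proper 6-coloring: A=1, B=2, C=3, D=5, E=2, F=4, G=1, H=6, I=4, J=3, K=2. Every edge joins two different colors.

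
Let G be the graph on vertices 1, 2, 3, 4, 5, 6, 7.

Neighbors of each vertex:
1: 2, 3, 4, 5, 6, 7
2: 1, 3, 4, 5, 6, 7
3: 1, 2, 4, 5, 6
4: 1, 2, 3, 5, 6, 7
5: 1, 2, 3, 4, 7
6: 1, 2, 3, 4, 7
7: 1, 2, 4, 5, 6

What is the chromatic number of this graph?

5

1, 2, 4, 5, 7 are mutually adjacent (a clique of size 5), so at least 5 colors are needed.
A valid assignment using 5 colors: 1=red, 2=blue, 3=yellow, 4=green, 5=purple, 6=purple, 7=yellow. Each edge has distinct colors on its endpoints.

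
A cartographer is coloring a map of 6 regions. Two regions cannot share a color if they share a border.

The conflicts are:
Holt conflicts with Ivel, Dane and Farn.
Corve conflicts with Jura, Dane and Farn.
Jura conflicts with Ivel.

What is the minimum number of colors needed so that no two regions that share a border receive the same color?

The cycle Ivel-Holt-Dane-Corve-Jura-Ivel has odd length 5, so it cannot be 2-colored; at least 3 colors are needed.
A valid assignment using 3 colors: Holt=1, Corve=1, Jura=2, Ivel=3, Dane=2, Farn=2. Every pair that conflicts lands in different colors.

3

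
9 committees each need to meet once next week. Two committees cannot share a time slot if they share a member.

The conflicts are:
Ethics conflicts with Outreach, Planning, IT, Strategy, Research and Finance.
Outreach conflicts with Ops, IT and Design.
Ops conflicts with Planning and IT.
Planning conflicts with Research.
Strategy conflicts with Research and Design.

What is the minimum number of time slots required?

Outreach, Ops, IT are mutually in conflict, so at least 3 time slots are needed.
Using 3 time slots: Ethics=1, Outreach=2, Ops=1, Planning=2, IT=3, Strategy=2, Research=3, Design=1, Finance=2. Every pair that conflicts lands in different time slots.

3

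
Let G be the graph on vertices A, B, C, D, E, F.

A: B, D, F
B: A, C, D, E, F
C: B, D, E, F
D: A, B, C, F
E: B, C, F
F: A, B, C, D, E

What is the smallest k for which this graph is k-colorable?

B, C, E, F are pairwise adjacent (a clique of size 4), so at least 4 colors are needed.
One proper 4-coloring: A=yellow, B=blue, C=yellow, D=green, E=green, F=red. No two adjacent vertices share a color.

4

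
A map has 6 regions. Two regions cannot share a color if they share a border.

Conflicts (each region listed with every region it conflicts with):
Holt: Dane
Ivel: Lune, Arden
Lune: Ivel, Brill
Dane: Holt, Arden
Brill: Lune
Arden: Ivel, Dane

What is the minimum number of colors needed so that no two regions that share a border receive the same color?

Lune and Brill conflict, so at least 2 colors are needed.
One proper 2-coloring: Holt=1, Ivel=2, Lune=1, Dane=2, Brill=2, Arden=1. Each listed conflict is separated.

2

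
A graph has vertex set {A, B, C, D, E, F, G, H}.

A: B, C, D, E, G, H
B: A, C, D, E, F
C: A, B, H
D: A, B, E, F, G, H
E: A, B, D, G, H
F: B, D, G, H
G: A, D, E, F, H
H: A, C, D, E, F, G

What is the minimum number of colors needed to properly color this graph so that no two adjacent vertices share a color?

5

A, D, E, G, H are mutually adjacent (a clique of size 5), so at least 5 colors are needed.
5 colors suffice: A=3, B=1, C=2, D=2, E=4, F=3, G=5, H=1. Every edge joins two different colors.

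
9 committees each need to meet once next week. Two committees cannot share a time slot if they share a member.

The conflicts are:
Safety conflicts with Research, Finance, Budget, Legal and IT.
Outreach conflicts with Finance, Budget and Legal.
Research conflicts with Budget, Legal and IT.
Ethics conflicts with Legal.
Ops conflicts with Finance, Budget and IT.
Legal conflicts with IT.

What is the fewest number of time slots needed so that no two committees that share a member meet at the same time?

4

Safety, Research, Legal, IT all conflict with each other, so at least 4 time slots are needed.
A valid assignment using 4 time slots: Safety=2, Outreach=2, Research=3, Ethics=2, Ops=2, Finance=1, Budget=1, Legal=1, IT=4. No two conflicting committees share a time slot.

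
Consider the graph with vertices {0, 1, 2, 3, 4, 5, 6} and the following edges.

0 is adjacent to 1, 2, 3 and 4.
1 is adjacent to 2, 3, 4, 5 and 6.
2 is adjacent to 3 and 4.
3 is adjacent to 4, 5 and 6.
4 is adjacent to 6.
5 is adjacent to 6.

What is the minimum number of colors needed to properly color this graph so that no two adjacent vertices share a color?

0, 1, 2, 3, 4 are pairwise adjacent (a clique of size 5), so at least 5 colors are needed.
5 colors suffice: color a → {3}; color b → {1}; color c → {4, 5}; color d → {0, 6}; color e → {2}. Each edge has distinct colors on its endpoints.

5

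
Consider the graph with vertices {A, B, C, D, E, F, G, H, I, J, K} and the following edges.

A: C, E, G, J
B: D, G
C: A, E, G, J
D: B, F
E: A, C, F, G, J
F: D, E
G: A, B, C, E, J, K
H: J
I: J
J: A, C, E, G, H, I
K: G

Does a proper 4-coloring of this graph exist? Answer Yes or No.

A, C, E, G, J form a clique, so at least 5 colors are needed.
So 4 colors are not enough.

No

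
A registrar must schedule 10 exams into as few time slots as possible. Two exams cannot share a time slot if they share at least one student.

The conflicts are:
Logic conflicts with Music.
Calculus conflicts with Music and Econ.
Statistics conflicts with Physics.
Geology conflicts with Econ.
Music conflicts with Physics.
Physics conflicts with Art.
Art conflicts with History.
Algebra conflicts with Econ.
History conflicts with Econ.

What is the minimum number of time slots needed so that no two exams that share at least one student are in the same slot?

2

Calculus and Music conflict, so at least 2 time slots are needed.
A valid assignment using 2 time slots: Logic=2, Calculus=2, Statistics=1, Geology=2, Music=1, Physics=2, Art=1, Algebra=2, History=2, Econ=1. Every pair that conflicts lands in different time slots.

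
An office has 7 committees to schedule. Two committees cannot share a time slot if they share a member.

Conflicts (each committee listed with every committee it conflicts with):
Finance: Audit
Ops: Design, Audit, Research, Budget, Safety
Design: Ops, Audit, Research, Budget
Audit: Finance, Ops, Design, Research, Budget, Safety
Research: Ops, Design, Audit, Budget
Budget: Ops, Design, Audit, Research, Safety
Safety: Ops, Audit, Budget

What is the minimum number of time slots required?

Ops, Design, Audit, Research, Budget are mutually in conflict, so at least 5 time slots are needed.
5 time slots suffice: Finance=2, Ops=3, Design=4, Audit=1, Research=5, Budget=2, Safety=4. Every pair that conflicts lands in different time slots.

5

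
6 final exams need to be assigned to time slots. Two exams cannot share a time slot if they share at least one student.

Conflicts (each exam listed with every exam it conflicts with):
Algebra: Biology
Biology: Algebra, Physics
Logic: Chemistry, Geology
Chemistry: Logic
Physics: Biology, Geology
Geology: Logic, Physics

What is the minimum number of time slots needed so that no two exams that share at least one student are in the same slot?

Physics and Geology conflict, so at least 2 time slots are needed.
A valid assignment using 2 time slots: Algebra=2, Biology=1, Logic=2, Chemistry=1, Physics=2, Geology=1. Every pair that conflicts lands in different time slots.

2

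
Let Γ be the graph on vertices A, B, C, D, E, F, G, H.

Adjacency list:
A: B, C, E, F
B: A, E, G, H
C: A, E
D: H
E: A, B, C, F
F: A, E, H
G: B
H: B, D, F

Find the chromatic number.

3

A, B, E are mutually adjacent, so at least 3 colors are needed.
One proper 3-coloring: A=2, B=1, C=1, D=1, E=3, F=1, G=2, H=2. Every edge joins two different colors.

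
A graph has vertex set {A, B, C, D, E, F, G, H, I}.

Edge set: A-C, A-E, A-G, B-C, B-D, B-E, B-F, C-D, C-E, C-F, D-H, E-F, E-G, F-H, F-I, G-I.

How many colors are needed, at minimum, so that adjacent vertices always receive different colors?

4

B, C, E, F form a clique, so at least 4 colors are needed.
4 colors suffice: A=green, B=yellow, C=red, D=blue, E=blue, F=green, G=red, H=red, I=blue. No two adjacent vertices share a color.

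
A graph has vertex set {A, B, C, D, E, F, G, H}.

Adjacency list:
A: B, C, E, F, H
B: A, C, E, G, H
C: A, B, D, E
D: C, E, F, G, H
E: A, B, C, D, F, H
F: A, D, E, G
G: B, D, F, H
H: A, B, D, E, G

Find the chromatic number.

4

A, B, C, E are mutually adjacent (a clique of size 4), so at least 4 colors are needed.
A valid assignment using 4 colors: A=4, B=3, C=2, D=3, E=1, F=2, G=1, H=2. No two adjacent vertices share a color.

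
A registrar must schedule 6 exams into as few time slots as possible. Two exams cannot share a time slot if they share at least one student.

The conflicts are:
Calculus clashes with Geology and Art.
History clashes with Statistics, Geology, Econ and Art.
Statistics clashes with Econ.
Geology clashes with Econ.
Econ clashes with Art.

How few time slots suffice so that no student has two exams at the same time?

History, Geology, Econ all conflict with each other, so at least 3 time slots are needed.
Using 3 time slots: Calculus=1, History=1, Statistics=3, Geology=3, Econ=2, Art=3. Every pair that conflicts lands in different time slots.

3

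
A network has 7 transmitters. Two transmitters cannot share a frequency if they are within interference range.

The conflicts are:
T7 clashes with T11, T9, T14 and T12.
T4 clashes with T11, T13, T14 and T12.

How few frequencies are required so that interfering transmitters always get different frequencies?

T7 and T11 conflict, so at least 2 frequencies are needed.
2 frequencies suffice: frequency 1 → {T7, T4}; frequency 2 → {T11, T13, T9, T14, T12}. Every pair that conflicts lands in different frequencies.

2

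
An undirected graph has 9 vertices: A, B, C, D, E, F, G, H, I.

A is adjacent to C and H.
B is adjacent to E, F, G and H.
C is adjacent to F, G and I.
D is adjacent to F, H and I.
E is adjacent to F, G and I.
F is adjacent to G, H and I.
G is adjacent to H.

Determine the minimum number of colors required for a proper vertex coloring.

B, F, G, H are mutually adjacent (a clique of size 4), so at least 4 colors are needed.
4 colors suffice: color red → {A, F}; color blue → {C, E, H}; color green → {G, I}; color yellow → {B, D}. Each edge has distinct colors on its endpoints.

4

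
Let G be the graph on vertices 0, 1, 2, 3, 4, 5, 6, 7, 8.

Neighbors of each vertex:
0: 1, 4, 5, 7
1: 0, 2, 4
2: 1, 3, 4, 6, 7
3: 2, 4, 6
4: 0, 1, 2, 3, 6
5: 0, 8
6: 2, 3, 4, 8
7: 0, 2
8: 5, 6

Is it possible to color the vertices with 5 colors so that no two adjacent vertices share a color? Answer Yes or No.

Yes

The chromatic number is 4. 2, 3, 4, 6 are mutually adjacent (a clique of size 4), so at least 4 colors are needed.
4 colors suffice: color a → {4, 7, 8}; color b → {0, 2}; color c → {1, 5, 6}; color d → {3}.
Since 5 ≥ 4, a proper 5-coloring certainly exists.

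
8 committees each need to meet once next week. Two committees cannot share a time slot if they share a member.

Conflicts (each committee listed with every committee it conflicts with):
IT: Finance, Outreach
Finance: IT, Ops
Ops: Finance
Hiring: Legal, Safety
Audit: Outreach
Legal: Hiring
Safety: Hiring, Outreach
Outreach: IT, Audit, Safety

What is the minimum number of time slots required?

Hiring and Safety conflict, so at least 2 time slots are needed.
2 time slots suffice: time slot 1 → {Finance, Hiring, Outreach}; time slot 2 → {IT, Ops, Audit, Legal, Safety}. Every pair that conflicts lands in different time slots.

2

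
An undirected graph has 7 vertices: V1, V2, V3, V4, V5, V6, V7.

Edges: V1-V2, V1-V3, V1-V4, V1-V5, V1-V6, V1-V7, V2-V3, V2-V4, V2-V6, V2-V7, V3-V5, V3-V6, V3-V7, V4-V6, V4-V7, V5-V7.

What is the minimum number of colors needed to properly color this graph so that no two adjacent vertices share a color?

V1, V2, V4, V6 form a clique, so at least 4 colors are needed.
4 colors suffice: V1=red, V2=blue, V3=green, V4=green, V5=blue, V6=yellow, V7=yellow. Each edge has distinct colors on its endpoints.

4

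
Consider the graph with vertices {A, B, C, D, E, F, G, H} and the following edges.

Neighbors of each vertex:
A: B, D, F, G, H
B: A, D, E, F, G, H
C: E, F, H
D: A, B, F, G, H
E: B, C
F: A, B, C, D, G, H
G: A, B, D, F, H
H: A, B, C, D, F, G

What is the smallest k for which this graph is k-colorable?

A, B, D, F, G, H are pairwise adjacent (a clique of size 6), so at least 6 colors are needed.
6 colors suffice: color 1 → {E, F}; color 2 → {H}; color 3 → {B, C}; color 4 → {G}; color 5 → {A}; color 6 → {D}. No two adjacent vertices share a color.

6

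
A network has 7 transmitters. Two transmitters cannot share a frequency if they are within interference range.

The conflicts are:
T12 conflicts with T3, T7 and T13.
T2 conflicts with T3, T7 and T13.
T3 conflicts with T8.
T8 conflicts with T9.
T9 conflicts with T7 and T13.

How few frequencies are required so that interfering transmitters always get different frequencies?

The cycle T3-T2-T13-T9-T8-T3 has odd length 5, so it cannot be 2-colored; at least 3 frequencies are needed.
3 frequencies suffice: T12=2, T2=2, T3=1, T8=3, T9=2, T7=1, T13=1. Each listed conflict is separated.

3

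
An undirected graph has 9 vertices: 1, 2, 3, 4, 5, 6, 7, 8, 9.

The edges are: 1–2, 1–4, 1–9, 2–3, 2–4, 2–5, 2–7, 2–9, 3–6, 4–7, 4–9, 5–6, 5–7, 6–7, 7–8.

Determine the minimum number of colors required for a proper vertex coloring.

4

1, 2, 4, 9 form a clique, so at least 4 colors are needed.
One proper 4-coloring: 1=yellow, 2=red, 3=blue, 4=green, 5=green, 6=red, 7=blue, 8=red, 9=blue. No two adjacent vertices share a color.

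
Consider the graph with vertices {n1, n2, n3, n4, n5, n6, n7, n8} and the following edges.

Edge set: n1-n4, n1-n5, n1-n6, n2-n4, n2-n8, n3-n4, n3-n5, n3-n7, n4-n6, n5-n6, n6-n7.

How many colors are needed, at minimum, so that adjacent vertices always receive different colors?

n1, n4, n6 are pairwise adjacent, so at least 3 colors are needed.
One proper 3-coloring: n1=3, n2=2, n3=2, n4=1, n5=1, n6=2, n7=1, n8=1. Every edge joins two different colors.

3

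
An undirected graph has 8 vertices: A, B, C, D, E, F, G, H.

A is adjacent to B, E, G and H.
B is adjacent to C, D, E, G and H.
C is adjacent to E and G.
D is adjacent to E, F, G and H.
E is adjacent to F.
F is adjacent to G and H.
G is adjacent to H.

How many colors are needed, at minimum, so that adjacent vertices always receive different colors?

4

D, F, G, H are pairwise adjacent (a clique of size 4), so at least 4 colors are needed.
4 colors suffice: color 1 → {E, G}; color 2 → {B, F}; color 3 → {A, C, D}; color 4 → {H}. Every edge joins two different colors.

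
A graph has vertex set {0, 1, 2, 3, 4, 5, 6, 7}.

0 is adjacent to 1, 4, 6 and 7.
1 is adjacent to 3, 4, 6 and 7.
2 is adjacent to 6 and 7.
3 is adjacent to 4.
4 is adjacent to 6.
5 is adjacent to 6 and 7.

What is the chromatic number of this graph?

0, 1, 4, 6 form a clique, so at least 4 colors are needed.
A valid assignment using 4 colors: 0=yellow, 1=red, 2=red, 3=blue, 4=green, 5=red, 6=blue, 7=blue. No two adjacent vertices share a color.

4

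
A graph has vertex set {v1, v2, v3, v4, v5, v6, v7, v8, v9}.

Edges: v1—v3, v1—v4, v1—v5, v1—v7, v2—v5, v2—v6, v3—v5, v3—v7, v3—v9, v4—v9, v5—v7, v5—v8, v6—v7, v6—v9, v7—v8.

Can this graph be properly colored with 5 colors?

Yes

The chromatic number is 4. v1, v3, v5, v7 form a clique, so at least 4 colors are needed.
4 colors suffice: color red → {v2, v7, v9}; color blue → {v4, v5, v6}; color green → {v3, v8}; color yellow → {v1}.
Since 5 ≥ 4, a proper 5-coloring certainly exists.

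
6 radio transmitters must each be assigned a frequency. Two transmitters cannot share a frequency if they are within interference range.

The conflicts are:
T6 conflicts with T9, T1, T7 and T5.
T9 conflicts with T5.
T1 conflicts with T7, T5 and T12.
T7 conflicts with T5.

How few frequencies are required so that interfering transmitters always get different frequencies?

4

T6, T1, T7, T5 are mutually in conflict, so at least 4 frequencies are needed.
Using 4 frequencies: T6=3, T9=2, T1=2, T7=4, T5=1, T12=1. No two conflicting transmitters share a frequency.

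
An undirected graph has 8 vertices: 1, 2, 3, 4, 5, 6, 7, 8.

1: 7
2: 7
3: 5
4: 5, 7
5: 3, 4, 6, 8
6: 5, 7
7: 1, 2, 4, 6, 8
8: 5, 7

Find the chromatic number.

7 and 8 are adjacent, so at least 2 colors are needed.
A valid assignment using 2 colors: 1=b, 2=b, 3=b, 4=b, 5=a, 6=b, 7=a, 8=b. No two adjacent vertices share a color.

2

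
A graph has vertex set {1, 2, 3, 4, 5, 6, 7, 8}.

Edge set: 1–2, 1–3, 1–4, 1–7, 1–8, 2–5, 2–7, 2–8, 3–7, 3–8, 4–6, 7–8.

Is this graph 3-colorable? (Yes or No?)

No

1, 3, 7, 8 are pairwise adjacent (a clique of size 4), so at least 4 colors are needed.
So 3 colors are not enough.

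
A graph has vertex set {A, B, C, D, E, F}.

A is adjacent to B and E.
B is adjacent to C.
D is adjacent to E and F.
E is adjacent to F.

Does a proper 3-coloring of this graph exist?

The chromatic number is 3. D, E, F are pairwise adjacent, so at least 3 colors are needed.
A valid assignment using 3 colors: A=2, B=1, C=2, D=2, E=1, F=3.
That is already a proper 3-coloring.

Yes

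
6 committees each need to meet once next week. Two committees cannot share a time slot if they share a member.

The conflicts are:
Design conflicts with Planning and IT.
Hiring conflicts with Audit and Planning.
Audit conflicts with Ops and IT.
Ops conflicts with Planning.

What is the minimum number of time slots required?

3

The cycle IT-Audit-Ops-Planning-Design-IT has odd length 5, so it cannot be 2-colored; at least 3 time slots are needed.
3 time slots suffice: time slot 1 → {Audit, Planning}; time slot 2 → {Design, Hiring, Ops}; time slot 3 → {IT}. Each listed conflict is separated.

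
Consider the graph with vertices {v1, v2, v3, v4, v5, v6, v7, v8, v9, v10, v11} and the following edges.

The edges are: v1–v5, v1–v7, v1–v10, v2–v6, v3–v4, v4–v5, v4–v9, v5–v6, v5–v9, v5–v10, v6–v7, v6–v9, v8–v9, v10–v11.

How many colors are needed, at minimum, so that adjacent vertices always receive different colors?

v1, v5, v10 are mutually adjacent, so at least 3 colors are needed.
One proper 3-coloring: v1=3, v2=1, v3=1, v4=2, v5=1, v6=2, v7=1, v8=1, v9=3, v10=2, v11=1. Each edge has distinct colors on its endpoints.

3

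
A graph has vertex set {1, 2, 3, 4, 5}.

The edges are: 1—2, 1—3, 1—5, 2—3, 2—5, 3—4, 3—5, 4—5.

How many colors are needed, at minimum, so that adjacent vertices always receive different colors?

1, 2, 3, 5 are pairwise adjacent (a clique of size 4), so at least 4 colors are needed.
A valid assignment using 4 colors: 1=d, 2=c, 3=b, 4=c, 5=a. Each edge has distinct colors on its endpoints.

4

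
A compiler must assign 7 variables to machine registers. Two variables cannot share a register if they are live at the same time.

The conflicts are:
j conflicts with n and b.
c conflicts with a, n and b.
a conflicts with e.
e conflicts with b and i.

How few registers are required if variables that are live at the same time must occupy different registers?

c and n conflict, so at least 2 registers are needed.
A valid assignment using 2 registers: j=1, c=1, a=2, n=2, e=1, b=2, i=2. Each listed conflict is separated.

2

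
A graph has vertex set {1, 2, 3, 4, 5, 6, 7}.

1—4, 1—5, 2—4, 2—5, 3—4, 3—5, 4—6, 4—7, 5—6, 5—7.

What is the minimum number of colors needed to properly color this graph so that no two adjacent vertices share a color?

2

3 and 5 are adjacent, so at least 2 colors are needed.
2 colors suffice: 1=b, 2=b, 3=b, 4=a, 5=a, 6=b, 7=b. Each edge has distinct colors on its endpoints.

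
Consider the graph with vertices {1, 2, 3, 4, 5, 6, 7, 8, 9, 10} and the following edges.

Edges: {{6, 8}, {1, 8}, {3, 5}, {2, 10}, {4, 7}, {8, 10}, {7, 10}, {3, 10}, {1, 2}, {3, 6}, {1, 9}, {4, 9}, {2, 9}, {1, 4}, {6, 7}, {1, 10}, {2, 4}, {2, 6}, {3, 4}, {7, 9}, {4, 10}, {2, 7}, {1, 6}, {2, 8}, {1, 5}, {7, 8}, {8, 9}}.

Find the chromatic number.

2, 6, 7, 8 are mutually adjacent (a clique of size 4), so at least 4 colors are needed.
4 colors suffice: color red → {1, 3, 7}; color blue → {2, 5}; color green → {6, 9, 10}; color yellow → {4, 8}. Every edge joins two different colors.

4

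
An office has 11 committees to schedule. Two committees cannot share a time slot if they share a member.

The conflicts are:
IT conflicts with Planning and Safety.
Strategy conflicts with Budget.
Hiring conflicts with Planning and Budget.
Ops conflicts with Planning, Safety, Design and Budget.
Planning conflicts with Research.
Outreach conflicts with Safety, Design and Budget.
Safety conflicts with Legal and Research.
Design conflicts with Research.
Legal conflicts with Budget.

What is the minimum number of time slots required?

Legal and Budget conflict, so at least 2 time slots are needed.
Using 2 time slots: IT=2, Strategy=2, Hiring=2, Ops=2, Planning=1, Outreach=2, Safety=1, Design=1, Legal=2, Budget=1, Research=2. Every pair that conflicts lands in different time slots.

2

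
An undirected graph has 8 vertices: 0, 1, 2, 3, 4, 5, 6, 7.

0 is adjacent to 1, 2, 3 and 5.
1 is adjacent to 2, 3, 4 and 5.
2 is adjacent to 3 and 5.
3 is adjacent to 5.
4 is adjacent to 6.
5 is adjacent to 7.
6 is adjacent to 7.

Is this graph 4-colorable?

No

0, 1, 2, 3, 5 form a clique, so at least 5 colors are needed.
So 4 colors are not enough.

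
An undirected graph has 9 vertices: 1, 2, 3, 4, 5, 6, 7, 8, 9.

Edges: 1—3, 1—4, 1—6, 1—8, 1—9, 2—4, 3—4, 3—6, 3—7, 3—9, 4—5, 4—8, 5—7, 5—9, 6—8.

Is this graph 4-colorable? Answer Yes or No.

Yes

The chromatic number is 3. 1, 3, 6 are pairwise adjacent, so at least 3 colors are needed.
3 colors suffice: color red → {2, 3, 5, 8}; color blue → {4, 6, 7, 9}; color green → {1}.
Since 4 ≥ 3, a proper 4-coloring certainly exists.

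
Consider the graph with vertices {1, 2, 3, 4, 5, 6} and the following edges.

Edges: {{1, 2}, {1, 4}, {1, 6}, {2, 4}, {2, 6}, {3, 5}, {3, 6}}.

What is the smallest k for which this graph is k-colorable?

1, 2, 4 form a triangle, so at least 3 colors are needed.
3 colors suffice: color red → {4, 5, 6}; color blue → {1, 3}; color green → {2}. Each edge has distinct colors on its endpoints.

3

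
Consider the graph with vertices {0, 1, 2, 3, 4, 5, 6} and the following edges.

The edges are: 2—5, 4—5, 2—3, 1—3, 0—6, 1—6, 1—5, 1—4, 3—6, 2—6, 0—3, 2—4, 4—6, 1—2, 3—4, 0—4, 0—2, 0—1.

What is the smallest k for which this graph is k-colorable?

6

0, 1, 2, 3, 4, 6 are pairwise adjacent (a clique of size 6), so at least 6 colors are needed.
6 colors suffice: color red → {4}; color blue → {2}; color green → {1}; color yellow → {3, 5}; color purple → {6}; color orange → {0}. Every edge joins two different colors.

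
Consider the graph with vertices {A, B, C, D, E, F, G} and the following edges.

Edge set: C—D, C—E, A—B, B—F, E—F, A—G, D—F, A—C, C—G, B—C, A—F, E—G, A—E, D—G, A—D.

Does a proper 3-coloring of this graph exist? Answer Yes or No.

A, C, E, G form a clique, so at least 4 colors are needed.
So 3 colors are not enough.

No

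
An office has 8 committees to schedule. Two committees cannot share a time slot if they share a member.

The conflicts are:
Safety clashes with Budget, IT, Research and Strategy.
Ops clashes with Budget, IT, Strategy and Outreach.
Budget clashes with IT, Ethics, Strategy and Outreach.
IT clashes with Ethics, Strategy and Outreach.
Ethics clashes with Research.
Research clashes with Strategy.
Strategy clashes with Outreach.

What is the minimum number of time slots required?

5

Ops, Budget, IT, Strategy, Outreach are mutually in conflict, so at least 5 time slots are needed.
5 time slots suffice: time slot 1 → {Budget, Research}; time slot 2 → {Ethics, Strategy}; time slot 3 → {IT}; time slot 4 → {Safety, Outreach}; time slot 5 → {Ops}. Each listed conflict is separated.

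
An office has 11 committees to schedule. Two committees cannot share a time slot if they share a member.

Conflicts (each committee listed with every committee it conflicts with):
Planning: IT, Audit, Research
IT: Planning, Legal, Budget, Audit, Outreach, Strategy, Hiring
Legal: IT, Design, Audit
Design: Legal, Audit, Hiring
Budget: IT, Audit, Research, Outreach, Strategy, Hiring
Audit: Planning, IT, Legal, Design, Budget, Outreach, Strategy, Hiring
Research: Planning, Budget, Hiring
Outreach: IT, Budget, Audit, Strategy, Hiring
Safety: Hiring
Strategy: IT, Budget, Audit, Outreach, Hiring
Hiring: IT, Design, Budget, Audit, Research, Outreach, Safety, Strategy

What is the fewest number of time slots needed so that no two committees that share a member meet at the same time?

IT, Budget, Audit, Outreach, Strategy, Hiring all conflict with each other, so at least 6 time slots are needed.
6 time slots suffice: time slot 1 → {Planning, Legal, Hiring}; time slot 2 → {Audit, Research, Safety}; time slot 3 → {IT, Design}; time slot 4 → {Budget}; time slot 5 → {Strategy}; time slot 6 → {Outreach}. No two conflicting committees share a time slot.

6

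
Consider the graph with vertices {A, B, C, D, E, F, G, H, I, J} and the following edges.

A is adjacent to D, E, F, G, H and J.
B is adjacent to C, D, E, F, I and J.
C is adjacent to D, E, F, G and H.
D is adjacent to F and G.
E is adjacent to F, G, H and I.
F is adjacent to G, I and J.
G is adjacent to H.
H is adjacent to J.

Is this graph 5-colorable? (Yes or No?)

Yes

The chromatic number is 4. C, E, G, H are mutually adjacent (a clique of size 4), so at least 4 colors are needed.
4 colors suffice: A=yellow, B=green, C=yellow, D=blue, E=blue, F=red, G=green, H=red, I=yellow, J=blue.
Since 5 ≥ 4, a proper 5-coloring certainly exists.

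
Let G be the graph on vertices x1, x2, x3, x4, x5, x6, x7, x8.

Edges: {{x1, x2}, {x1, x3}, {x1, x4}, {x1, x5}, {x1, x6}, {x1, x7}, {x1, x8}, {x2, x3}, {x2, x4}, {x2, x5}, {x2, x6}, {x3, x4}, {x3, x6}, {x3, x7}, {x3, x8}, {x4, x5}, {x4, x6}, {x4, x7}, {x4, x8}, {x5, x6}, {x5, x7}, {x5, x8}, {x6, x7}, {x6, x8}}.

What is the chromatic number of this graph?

5

x1, x4, x5, x6, x7 form a clique, so at least 5 colors are needed.
A valid assignment using 5 colors: x1=3, x2=5, x3=4, x4=2, x5=4, x6=1, x7=5, x8=5. Every edge joins two different colors.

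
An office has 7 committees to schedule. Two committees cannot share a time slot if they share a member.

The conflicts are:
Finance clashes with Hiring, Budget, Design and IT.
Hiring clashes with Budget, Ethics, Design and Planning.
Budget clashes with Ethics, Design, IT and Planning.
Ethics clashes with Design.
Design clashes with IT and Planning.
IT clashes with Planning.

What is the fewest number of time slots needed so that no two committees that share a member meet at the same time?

Hiring, Budget, Design, Planning are mutually in conflict, so at least 4 time slots are needed.
Using 4 time slots: Finance=4, Hiring=3, Budget=1, Ethics=4, Design=2, IT=3, Planning=4. Each listed conflict is separated.

4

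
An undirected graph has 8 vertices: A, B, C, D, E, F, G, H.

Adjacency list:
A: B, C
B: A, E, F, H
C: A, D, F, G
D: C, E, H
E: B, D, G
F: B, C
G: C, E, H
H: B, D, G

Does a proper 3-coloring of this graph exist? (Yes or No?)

Yes

The chromatic number is 3. The cycle H-B-A-C-G-H has odd length 5, so it cannot be 2-colored; at least 3 colors are needed.
3 colors suffice: color 1 → {B, C}; color 2 → {A, E, F, H}; color 3 → {D, G}.
That is already a proper 3-coloring.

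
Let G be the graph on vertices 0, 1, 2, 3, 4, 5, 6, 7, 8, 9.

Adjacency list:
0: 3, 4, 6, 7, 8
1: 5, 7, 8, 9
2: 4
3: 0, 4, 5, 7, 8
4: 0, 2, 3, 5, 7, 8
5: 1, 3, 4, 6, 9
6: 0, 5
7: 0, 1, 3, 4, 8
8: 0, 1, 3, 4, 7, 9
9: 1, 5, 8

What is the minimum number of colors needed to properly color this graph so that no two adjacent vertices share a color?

0, 3, 4, 7, 8 are pairwise adjacent (a clique of size 5), so at least 5 colors are needed.
5 colors suffice: 0=purple, 1=blue, 2=red, 3=yellow, 4=blue, 5=red, 6=blue, 7=green, 8=red, 9=green. No two adjacent vertices share a color.

5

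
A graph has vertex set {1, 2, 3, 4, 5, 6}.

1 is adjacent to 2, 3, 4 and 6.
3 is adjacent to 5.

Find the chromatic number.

2

1 and 4 are adjacent, so at least 2 colors are needed.
2 colors suffice: color a → {1, 5}; color b → {2, 3, 4, 6}. No two adjacent vertices share a color.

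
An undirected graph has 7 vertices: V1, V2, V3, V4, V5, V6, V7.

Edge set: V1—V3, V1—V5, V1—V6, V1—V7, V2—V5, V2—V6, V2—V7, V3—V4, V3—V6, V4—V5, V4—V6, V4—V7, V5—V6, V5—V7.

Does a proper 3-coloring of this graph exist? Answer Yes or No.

Yes

The chromatic number is 3. V2, V5, V6 form a triangle, so at least 3 colors are needed.
3 colors suffice: color 1 → {V3, V5}; color 2 → {V6, V7}; color 3 → {V1, V2, V4}.
That is already a proper 3-coloring.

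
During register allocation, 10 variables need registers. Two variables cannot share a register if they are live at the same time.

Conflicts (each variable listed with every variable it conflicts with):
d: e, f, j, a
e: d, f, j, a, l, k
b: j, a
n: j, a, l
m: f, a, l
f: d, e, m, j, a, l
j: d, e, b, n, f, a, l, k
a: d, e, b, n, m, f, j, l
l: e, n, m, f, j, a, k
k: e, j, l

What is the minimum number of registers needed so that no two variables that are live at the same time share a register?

d, e, f, j, a pairwise conflict, so at least 5 registers are needed.
Using 5 registers: d=3, e=5, b=3, n=4, m=1, f=4, j=1, a=2, l=3, k=2. No two conflicting variables share a register.

5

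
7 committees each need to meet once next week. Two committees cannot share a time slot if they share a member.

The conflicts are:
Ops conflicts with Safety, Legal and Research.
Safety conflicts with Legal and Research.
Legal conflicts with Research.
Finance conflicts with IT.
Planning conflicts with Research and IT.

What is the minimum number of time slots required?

4

Ops, Safety, Legal, Research pairwise conflict, so at least 4 time slots are needed.
4 time slots suffice: time slot 1 → {Research, IT}; time slot 2 → {Safety, Finance, Planning}; time slot 3 → {Ops}; time slot 4 → {Legal}. Each listed conflict is separated.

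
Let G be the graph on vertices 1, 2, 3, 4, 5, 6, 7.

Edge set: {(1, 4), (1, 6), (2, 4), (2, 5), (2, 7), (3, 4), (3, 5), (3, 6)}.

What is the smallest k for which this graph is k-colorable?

2

3 and 6 are adjacent, so at least 2 colors are needed.
2 colors suffice: color a → {1, 2, 3}; color b → {4, 5, 6, 7}. Every edge joins two different colors.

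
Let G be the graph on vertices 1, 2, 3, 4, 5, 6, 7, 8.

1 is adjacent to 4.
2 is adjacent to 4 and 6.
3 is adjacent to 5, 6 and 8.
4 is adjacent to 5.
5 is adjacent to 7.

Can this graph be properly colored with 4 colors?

The chromatic number is 3. The cycle 2-6-3-5-4-2 has odd length 5, so it cannot be 2-colored; at least 3 colors are needed.
3 colors suffice: color a → {3, 4, 7}; color b → {1, 5, 6, 8}; color c → {2}.
Since 4 ≥ 3, a proper 4-coloring certainly exists.

Yes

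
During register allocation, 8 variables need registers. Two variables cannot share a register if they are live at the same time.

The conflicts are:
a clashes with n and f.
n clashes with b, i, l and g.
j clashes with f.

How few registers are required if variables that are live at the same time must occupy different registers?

2

n and g conflict, so at least 2 registers are needed.
2 registers suffice: a=2, n=1, b=2, i=2, l=2, g=2, j=2, f=1. No two conflicting variables share a register.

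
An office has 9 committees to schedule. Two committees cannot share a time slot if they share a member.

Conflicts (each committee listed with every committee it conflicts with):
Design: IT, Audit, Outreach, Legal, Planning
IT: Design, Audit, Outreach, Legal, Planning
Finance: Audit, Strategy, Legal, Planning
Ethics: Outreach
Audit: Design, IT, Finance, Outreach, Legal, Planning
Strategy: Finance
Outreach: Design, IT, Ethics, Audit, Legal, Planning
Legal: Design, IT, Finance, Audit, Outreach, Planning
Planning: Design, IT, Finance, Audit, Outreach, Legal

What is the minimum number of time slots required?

6

Design, IT, Audit, Outreach, Legal, Planning all conflict with each other, so at least 6 time slots are needed.
Using 6 time slots: Design=5, IT=6, Finance=1, Ethics=2, Audit=3, Strategy=2, Outreach=1, Legal=4, Planning=2. Every pair that conflicts lands in different time slots.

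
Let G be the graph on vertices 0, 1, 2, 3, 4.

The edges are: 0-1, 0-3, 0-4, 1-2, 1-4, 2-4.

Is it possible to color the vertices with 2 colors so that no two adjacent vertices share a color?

No

0, 1, 4 are pairwise adjacent, so at least 3 colors are needed.
So 2 colors are not enough.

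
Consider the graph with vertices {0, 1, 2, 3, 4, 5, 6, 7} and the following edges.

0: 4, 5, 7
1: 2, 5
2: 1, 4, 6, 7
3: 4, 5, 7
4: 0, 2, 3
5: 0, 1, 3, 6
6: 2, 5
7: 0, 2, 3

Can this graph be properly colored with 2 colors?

The cycle 2-7-0-5-6-2 has odd length 5, so it cannot be 2-colored; at least 3 colors are needed.
So 2 colors are not enough.

No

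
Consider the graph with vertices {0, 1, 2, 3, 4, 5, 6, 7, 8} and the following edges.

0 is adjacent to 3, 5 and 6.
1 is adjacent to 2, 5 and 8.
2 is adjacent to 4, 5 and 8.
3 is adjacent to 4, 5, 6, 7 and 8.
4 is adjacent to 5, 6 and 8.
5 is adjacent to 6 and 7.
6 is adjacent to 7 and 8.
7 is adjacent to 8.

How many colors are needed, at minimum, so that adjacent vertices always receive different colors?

4

0, 3, 5, 6 form a clique, so at least 4 colors are needed.
4 colors suffice: 0=d, 1=c, 2=b, 3=b, 4=d, 5=a, 6=c, 7=d, 8=a. Each edge has distinct colors on its endpoints.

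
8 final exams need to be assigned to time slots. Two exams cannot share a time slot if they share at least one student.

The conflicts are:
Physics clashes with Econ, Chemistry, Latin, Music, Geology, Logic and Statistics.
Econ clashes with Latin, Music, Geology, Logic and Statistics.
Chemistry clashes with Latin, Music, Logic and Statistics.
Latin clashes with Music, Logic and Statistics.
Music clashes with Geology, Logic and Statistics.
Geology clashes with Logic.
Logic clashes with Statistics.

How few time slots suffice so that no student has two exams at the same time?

Physics, Chemistry, Latin, Music, Logic, Statistics all conflict with each other, so at least 6 time slots are needed.
Using 6 time slots: Physics=2, Econ=6, Chemistry=6, Latin=5, Music=1, Geology=4, Logic=3, Statistics=4. Every pair that conflicts lands in different time slots.

6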